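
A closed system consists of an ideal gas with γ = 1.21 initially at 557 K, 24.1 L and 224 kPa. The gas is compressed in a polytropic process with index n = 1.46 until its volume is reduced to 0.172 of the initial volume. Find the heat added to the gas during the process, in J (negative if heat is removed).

17400 J

n = P₁V₁/(RT₁) = 224×24.1/(8.314×557) = 1.17 mol.
Polytropic n=1.46: T₂ = T₁(V₁/V₂)^(n−1) = 557×(5.81)^0.46 = 1250 K; P₂ = P₁(V₁/V₂)^n = 2930 kPa.
W = (P₁V₁−P₂V₂)/(n−1) = (224×24.1−2930×4.15)/0.46 = -14600 J.
ΔU = nCvΔT = 1.17×39.6×(1250−557) = 32100 J.
Q = ΔU + W = 17400 J.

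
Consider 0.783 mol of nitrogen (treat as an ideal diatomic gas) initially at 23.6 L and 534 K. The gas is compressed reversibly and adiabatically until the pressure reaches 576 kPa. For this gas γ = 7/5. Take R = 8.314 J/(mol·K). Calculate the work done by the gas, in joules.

-4140 J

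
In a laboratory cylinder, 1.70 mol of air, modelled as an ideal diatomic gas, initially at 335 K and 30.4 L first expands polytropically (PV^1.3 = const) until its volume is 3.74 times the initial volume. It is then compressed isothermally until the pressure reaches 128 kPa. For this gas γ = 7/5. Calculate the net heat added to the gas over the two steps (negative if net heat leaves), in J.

-3550 J

P₁ = nRT₁/V₁ = 1.70×8.314×335/30.4 = 156 kPa.
Step 1 — Polytropic n=1.3: T₂ = T₁(V₁/V₂)^(n−1) = 335×(0.267)^0.30 = 226 K; P₂ = P₁(V₁/V₂)^n = 28.0 kPa.
W = (P₁V₁−P₂V₂)/(n−1) = (156×30.4−28.0×114)/0.30 = 5160 J.
ΔU = nCvΔT = 1.70×20.8×(226−335) = -3870 J.
Q = ΔU + W = 1290 J.
State after step 1: P = 28.0 kPa, V = 114 L, T = 226 K.
Step 2 — Isothermal: T stays 226 K; PV = const ⇒ V₂ = 24.9 L, P₂ = 128 kPa.
ΔU = 0 (ideal gas, T constant).
W = nRT ln(V₂/V₁) = 1.70×8.314×226×ln(0.219) = -4840 J.
Q = ΔU + W = -4840 J.
Net over both steps: W = 318 J, Q = -3550 J, ΔU = -3870 J.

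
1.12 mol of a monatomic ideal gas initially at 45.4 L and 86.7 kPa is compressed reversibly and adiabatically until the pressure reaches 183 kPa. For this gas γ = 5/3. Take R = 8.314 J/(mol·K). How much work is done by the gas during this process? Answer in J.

-2060 J

T₁ = P₁V₁/(nR) = 86.7×45.4/(1.12×8.314) = 423 K.
Adiabatic: T₂/T₁ = (P₂/P₁)^((γ−1)/γ) ⇒ T₂ = 423×(2.11)^0.400 = 570 K; V₂ = 29.0 L.
ΔU = nCvΔT = 1.12×12.5×(570−423) = 2060 J.
Q = 0 for an adiabatic process, so W = −ΔU = -2060 J.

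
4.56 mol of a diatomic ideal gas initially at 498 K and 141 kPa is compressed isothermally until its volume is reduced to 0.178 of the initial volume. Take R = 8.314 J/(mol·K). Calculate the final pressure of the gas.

792 kPa

V₁ = nRT₁/P₁ = 4.56×8.314×498/141 = 134 L.
Isothermal: T stays 498 K; PV = const ⇒ V₂ = 23.8 L, P₂ = 792 kPa.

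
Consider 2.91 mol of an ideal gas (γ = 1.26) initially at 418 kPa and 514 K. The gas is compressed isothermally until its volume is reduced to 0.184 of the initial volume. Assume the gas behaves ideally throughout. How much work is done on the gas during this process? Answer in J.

21100 J

V₁ = nRT₁/P₁ = 2.91×8.314×514/418 = 29.8 L.
Isothermal: T stays 514 K; PV = const ⇒ V₂ = 5.47 L, P₂ = 2270 kPa.
W = nRT ln(V₂/V₁) = 2.91×8.314×514×ln(0.184) = -21100 J.
Work done on the gas = −W_by = 21100 J.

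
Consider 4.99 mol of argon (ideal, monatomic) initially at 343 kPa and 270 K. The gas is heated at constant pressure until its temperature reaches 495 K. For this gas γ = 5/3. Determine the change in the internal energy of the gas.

14000 J

V₁ = nRT₁/P₁ = 4.99×8.314×270/343 = 32.7 L.
Isobaric: P stays 343 kPa; V/T = const ⇒ T₂ = 495 K, V₂ = 59.9 L.
For an ideal gas ΔU = nCvΔT with Cv = (3/2)R = 12.5 J/(mol·K).
ΔU = 4.99×12.5×(495−270) = 14000 J.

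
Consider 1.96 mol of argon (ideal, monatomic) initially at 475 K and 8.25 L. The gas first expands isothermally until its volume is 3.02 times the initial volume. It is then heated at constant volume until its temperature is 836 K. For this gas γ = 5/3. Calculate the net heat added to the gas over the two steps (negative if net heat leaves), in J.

P₁ = nRT₁/V₁ = 1.96×8.314×475/8.25 = 938 kPa.
Step 1 — Isothermal: T stays 475 K; PV = const ⇒ V₂ = 24.9 L, P₂ = 311 kPa.
ΔU = 0 (ideal gas, T constant).
W = nRT ln(V₂/V₁) = 1.96×8.314×475×ln(3.02) = 8560 J.
Q = ΔU + W = 8560 J.
State after step 1: P = 311 kPa, V = 24.9 L, T = 475 K.
Step 2 — Isochoric: V stays 24.9 L; P/T = const ⇒ T₂ = 836 K, P₂ = 547 kPa.
W = 0 (no volume change).
ΔU = nCvΔT = 1.96×12.5×(836−475) = 8820 J.
Q = ΔU = 8820 J.
Net over both steps: W = 8560 J, Q = 17400 J, ΔU = 8820 J.

17400 J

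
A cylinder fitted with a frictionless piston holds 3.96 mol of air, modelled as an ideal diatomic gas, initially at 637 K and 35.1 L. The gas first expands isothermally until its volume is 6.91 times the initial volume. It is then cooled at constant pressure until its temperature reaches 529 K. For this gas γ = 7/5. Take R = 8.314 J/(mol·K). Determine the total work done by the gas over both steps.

37000 J

P₁ = nRT₁/V₁ = 3.96×8.314×637/35.1 = 597 kPa.
Step 1 — Isothermal: T stays 637 K; PV = const ⇒ V₂ = 243 L, P₂ = 86.5 kPa.
ΔU = 0 (ideal gas, T constant).
W = nRT ln(V₂/V₁) = 3.96×8.314×637×ln(6.91) = 40500 J.
Q = ΔU + W = 40500 J.
State after step 1: P = 86.5 kPa, V = 243 L, T = 637 K.
Step 2 — Isobaric: P stays 86.5 kPa; V/T = const ⇒ T₂ = 529 K, V₂ = 201 L.
W = PΔV = 86.5×(201−243) kPa·L = -3560 J.
ΔU = nCvΔT = 3.96×20.8×(529−637) = -8890 J.
Q = ΔU + W = nCpΔT = -12400 J.
Net over both steps: W = 37000 J, Q = 28100 J, ΔU = -8890 J.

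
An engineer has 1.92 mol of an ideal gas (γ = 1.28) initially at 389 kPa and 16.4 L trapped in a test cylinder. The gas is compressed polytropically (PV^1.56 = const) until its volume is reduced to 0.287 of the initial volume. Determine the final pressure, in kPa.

T₁ = P₁V₁/(nR) = 389×16.4/(1.92×8.314) = 400 K.
Polytropic n=1.56: T₂ = T₁(V₁/V₂)^(n−1) = 400×(3.48)^0.56 = 804 K; P₂ = P₁(V₁/V₂)^n = 2730 kPa.

2730 kPa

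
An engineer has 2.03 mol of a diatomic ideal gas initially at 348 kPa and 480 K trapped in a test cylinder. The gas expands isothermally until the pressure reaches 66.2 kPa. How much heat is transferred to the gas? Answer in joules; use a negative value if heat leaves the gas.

13400 J

V₁ = nRT₁/P₁ = 2.03×8.314×480/348 = 23.3 L.
Isothermal: T stays 480 K; PV = const ⇒ V₂ = 122 L, P₂ = 66.2 kPa.
ΔU = 0 (ideal gas, T constant).
W = nRT ln(V₂/V₁) = 2.03×8.314×480×ln(5.26) = 13400 J.
Q = ΔU + W = 13400 J.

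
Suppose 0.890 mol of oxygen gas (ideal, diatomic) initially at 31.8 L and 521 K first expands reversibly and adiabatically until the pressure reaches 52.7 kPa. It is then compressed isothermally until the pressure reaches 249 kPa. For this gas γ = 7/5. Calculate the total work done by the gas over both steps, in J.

-2680 J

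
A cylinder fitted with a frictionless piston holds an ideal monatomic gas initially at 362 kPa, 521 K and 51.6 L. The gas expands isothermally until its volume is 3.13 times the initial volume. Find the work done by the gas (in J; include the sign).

n = P₁V₁/(RT₁) = 362×51.6/(8.314×521) = 4.31 mol.
Isothermal: T stays 521 K; PV = const ⇒ V₂ = 162 L, P₂ = 116 kPa.
W = nRT ln(V₂/V₁) = 4.31×8.314×521×ln(3.13) = 21300 J.

21300 J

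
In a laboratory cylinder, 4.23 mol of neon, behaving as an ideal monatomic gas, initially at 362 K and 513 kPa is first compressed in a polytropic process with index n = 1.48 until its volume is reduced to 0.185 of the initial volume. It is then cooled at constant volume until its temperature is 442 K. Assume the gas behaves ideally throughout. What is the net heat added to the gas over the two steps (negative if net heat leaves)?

V₁ = nRT₁/P₁ = 4.23×8.314×362/513 = 24.8 L.
Step 1 — Polytropic n=1.48: T₂ = T₁(V₁/V₂)^(n−1) = 362×(5.41)^0.48 = 814 K; P₂ = P₁(V₁/V₂)^n = 6230 kPa.
W = (P₁V₁−P₂V₂)/(n−1) = (513×24.8−6230×4.59)/0.48 = -33100 J.
ΔU = nCvΔT = 4.23×12.5×(814−362) = 23800 J.
Q = ΔU + W = -9270 J.
State after step 1: P = 6230 kPa, V = 4.59 L, T = 814 K.
Step 2 — Isochoric: V stays 4.59 L; P/T = const ⇒ T₂ = 442 K, P₂ = 3390 kPa.
W = 0 (no volume change).
ΔU = nCvΔT = 4.23×12.5×(442−814) = -19600 J.
Q = ΔU = -19600 J.
Net over both steps: W = -33100 J, Q = -28900 J, ΔU = 4220 J.

-28900 J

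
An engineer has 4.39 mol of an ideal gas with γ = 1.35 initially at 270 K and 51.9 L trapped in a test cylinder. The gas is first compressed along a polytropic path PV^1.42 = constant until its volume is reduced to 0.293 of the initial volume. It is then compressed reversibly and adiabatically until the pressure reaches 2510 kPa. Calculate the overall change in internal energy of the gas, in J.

30400 J

P₁ = nRT₁/V₁ = 4.39×8.314×270/51.9 = 190 kPa.
Step 1 — Polytropic n=1.42: T₂ = T₁(V₁/V₂)^(n−1) = 270×(3.41)^0.42 = 452 K; P₂ = P₁(V₁/V₂)^n = 1090 kPa.
W = (P₁V₁−P₂V₂)/(n−1) = (190×51.9−1090×15.2)/0.42 = -15800 J.
ΔU = nCvΔT = 4.39×23.8×(452−270) = 19000 J.
Q = ΔU + W = 3170 J.
State after step 1: P = 1090 kPa, V = 15.2 L, T = 452 K.
Step 2 — Adiabatic: T₂/T₁ = (P₂/P₁)^((γ−1)/γ) ⇒ T₂ = 452×(2.31)^0.259 = 562 K; V₂ = 8.17 L.
ΔU = nCvΔT = 4.39×23.8×(562−452) = 11400 J.
Q = 0 for an adiabatic process, so W = −ΔU = -11400 J.
Net over both steps: W = -27300 J, Q = 3170 J, ΔU = 30400 J.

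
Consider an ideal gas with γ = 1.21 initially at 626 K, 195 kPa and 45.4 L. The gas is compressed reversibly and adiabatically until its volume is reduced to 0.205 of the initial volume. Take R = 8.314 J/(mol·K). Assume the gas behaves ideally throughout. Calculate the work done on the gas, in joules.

n = P₁V₁/(RT₁) = 195×45.4/(8.314×626) = 1.70 mol.
Adiabatic: TV^(γ−1) = const ⇒ T₂ = 626×(4.88)^0.210 = 873 K; PV^γ = const ⇒ P₂ = 1330 kPa.
ΔU = nCvΔT = 1.70×39.6×(873−626) = 16600 J.
Q = 0 for an adiabatic process, so W = −ΔU = -16600 J.
Work done on the gas = −W_by = 16600 J.

16600 J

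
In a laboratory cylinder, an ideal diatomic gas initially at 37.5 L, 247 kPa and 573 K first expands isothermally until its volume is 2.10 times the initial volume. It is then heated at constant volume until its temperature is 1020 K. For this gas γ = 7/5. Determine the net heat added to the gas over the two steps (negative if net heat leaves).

n = P₁V₁/(RT₁) = 247×37.5/(8.314×573) = 1.94 mol.
Step 1 — Isothermal: T stays 573 K; PV = const ⇒ V₂ = 78.8 L, P₂ = 118 kPa.
ΔU = 0 (ideal gas, T constant).
W = nRT ln(V₂/V₁) = 1.94×8.314×573×ln(2.10) = 6870 J.
Q = ΔU + W = 6870 J.
State after step 1: P = 118 kPa, V = 78.8 L, T = 573 K.
Step 2 — Isochoric: V stays 78.8 L; P/T = const ⇒ T₂ = 1020 K, P₂ = 209 kPa.
W = 0 (no volume change).
ΔU = nCvΔT = 1.94×20.8×(1020−573) = 18100 J.
Q = ΔU = 18100 J.
Net over both steps: W = 6870 J, Q = 24900 J, ΔU = 18100 J.

24900 J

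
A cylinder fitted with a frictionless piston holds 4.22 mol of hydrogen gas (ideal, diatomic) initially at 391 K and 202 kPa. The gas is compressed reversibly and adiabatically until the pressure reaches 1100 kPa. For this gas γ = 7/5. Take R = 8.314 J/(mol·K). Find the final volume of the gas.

V₁ = nRT₁/P₁ = 4.22×8.314×391/202 = 67.9 L.
Adiabatic: T₂/T₁ = (P₂/P₁)^((γ−1)/γ) ⇒ T₂ = 391×(5.45)^0.286 = 635 K; V₂ = 20.2 L.

20.2 L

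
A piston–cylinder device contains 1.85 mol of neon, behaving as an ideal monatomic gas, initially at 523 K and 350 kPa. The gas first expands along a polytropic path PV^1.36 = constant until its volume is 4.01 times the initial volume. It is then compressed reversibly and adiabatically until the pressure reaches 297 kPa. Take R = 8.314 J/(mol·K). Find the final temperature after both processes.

632 K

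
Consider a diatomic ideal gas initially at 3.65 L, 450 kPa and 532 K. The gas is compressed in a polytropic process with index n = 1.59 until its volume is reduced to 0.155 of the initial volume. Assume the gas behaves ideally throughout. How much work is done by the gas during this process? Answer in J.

-5580 J

n = P₁V₁/(RT₁) = 450×3.65/(8.314×532) = 0.371 mol.
Polytropic n=1.59: T₂ = T₁(V₁/V₂)^(n−1) = 532×(6.45)^0.59 = 1600 K; P₂ = P₁(V₁/V₂)^n = 8720 kPa.
W = (P₁V₁−P₂V₂)/(n−1) = (450×3.65−8720×0.566)/0.59 = -5580 J.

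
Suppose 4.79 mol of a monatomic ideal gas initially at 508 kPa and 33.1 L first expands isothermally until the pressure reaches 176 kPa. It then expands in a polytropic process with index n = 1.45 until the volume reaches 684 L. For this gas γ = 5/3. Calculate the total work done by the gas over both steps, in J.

T₁ = P₁V₁/(nR) = 508×33.1/(4.79×8.314) = 422 K.
Step 1 — Isothermal: T stays 422 K; PV = const ⇒ V₂ = 95.5 L, P₂ = 176 kPa.
ΔU = 0 (ideal gas, T constant).
W = nRT ln(V₂/V₁) = 4.79×8.314×422×ln(2.89) = 17800 J.
Q = ΔU + W = 17800 J.
State after step 1: P = 176 kPa, V = 95.5 L, T = 422 K.
Step 2 — Polytropic n=1.45: T₂ = T₁(V₁/V₂)^(n−1) = 422×(0.140)^0.45 = 174 K; P₂ = P₁(V₁/V₂)^n = 10.1 kPa.
W = (P₁V₁−P₂V₂)/(n−1) = (176×95.5−10.1×684)/0.45 = 22000 J.
ΔU = nCvΔT = 4.79×12.5×(174−422) = -14800 J.
Q = ΔU + W = 7140 J.
Net over both steps: W = 39800 J, Q = 25000 J, ΔU = -14800 J.

39800 J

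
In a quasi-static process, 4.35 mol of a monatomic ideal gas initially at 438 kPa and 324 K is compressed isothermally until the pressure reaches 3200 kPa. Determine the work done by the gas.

V₁ = nRT₁/P₁ = 4.35×8.314×324/438 = 26.8 L.
Isothermal: T stays 324 K; PV = const ⇒ V₂ = 3.66 L, P₂ = 3200 kPa.
W = nRT ln(V₂/V₁) = 4.35×8.314×324×ln(0.137) = -23300 J.

-23300 J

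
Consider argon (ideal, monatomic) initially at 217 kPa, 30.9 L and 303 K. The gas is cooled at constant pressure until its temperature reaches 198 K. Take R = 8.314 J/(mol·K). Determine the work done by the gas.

n = P₁V₁/(RT₁) = 217×30.9/(8.314×303) = 2.66 mol.
Isobaric: P stays 217 kPa; V/T = const ⇒ T₂ = 198 K, V₂ = 20.2 L.
W = PΔV = 217×(20.2−30.9) kPa·L = -2320 J.

-2320 J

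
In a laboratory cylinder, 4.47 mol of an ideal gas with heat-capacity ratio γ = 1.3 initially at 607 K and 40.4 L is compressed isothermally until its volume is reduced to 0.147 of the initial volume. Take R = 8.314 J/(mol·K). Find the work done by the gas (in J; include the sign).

-43300 J

P₁ = nRT₁/V₁ = 4.47×8.314×607/40.4 = 558 kPa.
Isothermal: T stays 607 K; PV = const ⇒ V₂ = 5.94 L, P₂ = 3800 kPa.
W = nRT ln(V₂/V₁) = 4.47×8.314×607×ln(0.147) = -43300 J.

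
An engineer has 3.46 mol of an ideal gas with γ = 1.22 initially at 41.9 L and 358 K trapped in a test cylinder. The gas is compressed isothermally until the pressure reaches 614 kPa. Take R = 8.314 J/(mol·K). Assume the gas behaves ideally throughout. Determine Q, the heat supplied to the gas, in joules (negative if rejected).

-9430 J

P₁ = nRT₁/V₁ = 3.46×8.314×358/41.9 = 246 kPa.
Isothermal: T stays 358 K; PV = const ⇒ V₂ = 16.8 L, P₂ = 614 kPa.
ΔU = 0 (ideal gas, T constant).
W = nRT ln(V₂/V₁) = 3.46×8.314×358×ln(0.400) = -9430 J.
Q = ΔU + W = -9430 J.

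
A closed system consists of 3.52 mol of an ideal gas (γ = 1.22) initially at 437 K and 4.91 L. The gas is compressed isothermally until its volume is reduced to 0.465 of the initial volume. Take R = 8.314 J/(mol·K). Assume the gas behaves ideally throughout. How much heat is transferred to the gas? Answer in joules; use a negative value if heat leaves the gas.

-9790 J

P₁ = nRT₁/V₁ = 3.52×8.314×437/4.91 = 2600 kPa.
Isothermal: T stays 437 K; PV = const ⇒ V₂ = 2.28 L, P₂ = 5600 kPa.
ΔU = 0 (ideal gas, T constant).
W = nRT ln(V₂/V₁) = 3.52×8.314×437×ln(0.465) = -9790 J.
Q = ΔU + W = -9790 J.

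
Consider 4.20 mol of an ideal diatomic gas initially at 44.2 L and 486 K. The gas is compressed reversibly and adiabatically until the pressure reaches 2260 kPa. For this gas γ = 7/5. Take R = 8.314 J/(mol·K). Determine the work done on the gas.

P₁ = nRT₁/V₁ = 4.20×8.314×486/44.2 = 384 kPa.
Adiabatic: T₂/T₁ = (P₂/P₁)^((γ−1)/γ) ⇒ T₂ = 486×(5.89)^0.286 = 806 K; V₂ = 12.5 L.
ΔU = nCvΔT = 4.20×20.8×(806−486) = 28000 J.
Q = 0 for an adiabatic process, so W = −ΔU = -28000 J.
Work done on the gas = −W_by = 28000 J.

28000 J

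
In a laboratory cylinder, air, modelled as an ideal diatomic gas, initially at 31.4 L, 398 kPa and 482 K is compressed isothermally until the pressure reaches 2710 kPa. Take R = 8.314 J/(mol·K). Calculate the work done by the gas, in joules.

-24000 J

n = P₁V₁/(RT₁) = 398×31.4/(8.314×482) = 3.12 mol.
Isothermal: T stays 482 K; PV = const ⇒ V₂ = 4.61 L, P₂ = 2710 kPa.
W = nRT ln(V₂/V₁) = 3.12×8.314×482×ln(0.147) = -24000 J.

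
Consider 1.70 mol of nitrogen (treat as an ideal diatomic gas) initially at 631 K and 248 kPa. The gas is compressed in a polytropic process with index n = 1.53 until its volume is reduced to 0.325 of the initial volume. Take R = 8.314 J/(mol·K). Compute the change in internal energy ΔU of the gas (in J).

V₁ = nRT₁/P₁ = 1.70×8.314×631/248 = 36.0 L.
Polytropic n=1.53: T₂ = T₁(V₁/V₂)^(n−1) = 631×(3.08)^0.53 = 1140 K; P₂ = P₁(V₁/V₂)^n = 1380 kPa.
For an ideal gas ΔU = nCvΔT with Cv = (5/2)R = 20.8 J/(mol·K).
ΔU = 1.70×20.8×(1140−631) = 18200 J.

18200 J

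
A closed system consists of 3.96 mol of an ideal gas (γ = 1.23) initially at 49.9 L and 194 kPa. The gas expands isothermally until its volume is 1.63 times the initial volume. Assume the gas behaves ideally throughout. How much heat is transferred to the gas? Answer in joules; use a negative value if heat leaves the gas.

T₁ = P₁V₁/(nR) = 194×49.9/(3.96×8.314) = 294 K.
Isothermal: T stays 294 K; PV = const ⇒ V₂ = 81.3 L, P₂ = 119 kPa.
ΔU = 0 (ideal gas, T constant).
W = nRT ln(V₂/V₁) = 3.96×8.314×294×ln(1.63) = 4730 J.
Q = ΔU + W = 4730 J.

4730 J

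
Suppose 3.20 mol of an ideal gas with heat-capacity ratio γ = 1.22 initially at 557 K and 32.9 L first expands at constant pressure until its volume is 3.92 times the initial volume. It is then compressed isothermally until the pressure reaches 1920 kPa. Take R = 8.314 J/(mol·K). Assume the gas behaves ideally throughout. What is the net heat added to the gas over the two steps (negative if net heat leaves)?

156000 J

P₁ = nRT₁/V₁ = 3.20×8.314×557/32.9 = 450 kPa.
Step 1 — Isobaric: P stays 450 kPa; V/T = const ⇒ T₂ = 2180 K, V₂ = 129 L.
W = PΔV = 450×(129−32.9) kPa·L = 43300 J.
ΔU = nCvΔT = 3.20×37.8×(2180−557) = 197000 J.
Q = ΔU + W = nCpΔT = 240000 J.
State after step 1: P = 450 kPa, V = 129 L, T = 2180 K.
Step 2 — Isothermal: T stays 2180 K; PV = const ⇒ V₂ = 30.3 L, P₂ = 1920 kPa.
ΔU = 0 (ideal gas, T constant).
W = nRT ln(V₂/V₁) = 3.20×8.314×2180×ln(0.235) = -84200 J.
Q = ΔU + W = -84200 J.
Net over both steps: W = -41000 J, Q = 156000 J, ΔU = 197000 J.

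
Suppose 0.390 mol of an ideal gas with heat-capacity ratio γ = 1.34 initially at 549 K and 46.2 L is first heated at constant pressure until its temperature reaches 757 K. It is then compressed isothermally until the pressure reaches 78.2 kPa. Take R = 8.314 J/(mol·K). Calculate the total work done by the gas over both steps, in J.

P₁ = nRT₁/V₁ = 0.390×8.314×549/46.2 = 38.5 kPa.
Step 1 — Isobaric: P stays 38.5 kPa; V/T = const ⇒ T₂ = 757 K, V₂ = 63.7 L.
W = PΔV = 38.5×(63.7−46.2) kPa·L = 674 J.
ΔU = nCvΔT = 0.390×24.5×(757−549) = 1980 J.
Q = ΔU + W = nCpΔT = 2660 J.
State after step 1: P = 38.5 kPa, V = 63.7 L, T = 757 K.
Step 2 — Isothermal: T stays 757 K; PV = const ⇒ V₂ = 31.4 L, P₂ = 78.2 kPa.
ΔU = 0 (ideal gas, T constant).
W = nRT ln(V₂/V₁) = 0.390×8.314×757×ln(0.493) = -1740 J.
Q = ΔU + W = -1740 J.
Net over both steps: W = -1060 J, Q = 921 J, ΔU = 1980 J.

-1060 J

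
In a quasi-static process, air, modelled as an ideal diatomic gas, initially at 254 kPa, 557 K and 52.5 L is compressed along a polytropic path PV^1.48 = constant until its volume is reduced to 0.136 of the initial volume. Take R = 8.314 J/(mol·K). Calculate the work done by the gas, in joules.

-44600 J

n = P₁V₁/(RT₁) = 254×52.5/(8.314×557) = 2.88 mol.
Polytropic n=1.48: T₂ = T₁(V₁/V₂)^(n−1) = 557×(7.35)^0.48 = 1450 K; P₂ = P₁(V₁/V₂)^n = 4870 kPa.
W = (P₁V₁−P₂V₂)/(n−1) = (254×52.5−4870×7.14)/0.48 = -44600 J.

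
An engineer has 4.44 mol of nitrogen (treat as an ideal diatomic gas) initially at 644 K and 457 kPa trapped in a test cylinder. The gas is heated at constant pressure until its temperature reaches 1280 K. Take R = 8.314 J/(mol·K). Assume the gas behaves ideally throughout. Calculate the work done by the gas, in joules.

V₁ = nRT₁/P₁ = 4.44×8.314×644/457 = 52.0 L.
Isobaric: P stays 457 kPa; V/T = const ⇒ T₂ = 1280 K, V₂ = 103 L.
W = PΔV = 457×(103−52.0) kPa·L = 23500 J.

23500 J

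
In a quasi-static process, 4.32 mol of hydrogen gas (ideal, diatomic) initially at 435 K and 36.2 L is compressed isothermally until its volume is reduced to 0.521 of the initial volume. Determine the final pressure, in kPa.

828 kPa

P₁ = nRT₁/V₁ = 4.32×8.314×435/36.2 = 432 kPa.
Isothermal: T stays 435 K; PV = const ⇒ V₂ = 18.9 L, P₂ = 828 kPa.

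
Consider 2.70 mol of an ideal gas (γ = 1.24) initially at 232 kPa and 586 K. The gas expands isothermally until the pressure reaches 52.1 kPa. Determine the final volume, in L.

252 L

V₁ = nRT₁/P₁ = 2.70×8.314×586/232 = 56.7 L.
Isothermal: T stays 586 K; PV = const ⇒ V₂ = 252 L, P₂ = 52.1 kPa.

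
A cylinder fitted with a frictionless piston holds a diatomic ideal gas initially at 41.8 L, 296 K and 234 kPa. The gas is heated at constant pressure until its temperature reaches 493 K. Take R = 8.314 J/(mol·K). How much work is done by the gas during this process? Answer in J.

n = P₁V₁/(RT₁) = 234×41.8/(8.314×296) = 3.97 mol.
Isobaric: P stays 234 kPa; V/T = const ⇒ T₂ = 493 K, V₂ = 69.6 L.
W = PΔV = 234×(69.6−41.8) kPa·L = 6510 J.

6510 J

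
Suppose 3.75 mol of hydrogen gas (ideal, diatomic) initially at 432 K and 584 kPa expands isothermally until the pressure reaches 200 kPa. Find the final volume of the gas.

V₁ = nRT₁/P₁ = 3.75×8.314×432/584 = 23.1 L.
Isothermal: T stays 432 K; PV = const ⇒ V₂ = 67.3 L, P₂ = 200 kPa.

67.3 L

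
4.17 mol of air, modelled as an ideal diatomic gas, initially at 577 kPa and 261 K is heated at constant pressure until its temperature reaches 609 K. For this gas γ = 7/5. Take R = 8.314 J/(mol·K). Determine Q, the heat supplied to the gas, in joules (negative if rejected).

42200 J

V₁ = nRT₁/P₁ = 4.17×8.314×261/577 = 15.7 L.
Isobaric: P stays 577 kPa; V/T = const ⇒ T₂ = 609 K, V₂ = 36.6 L.
W = PΔV = 577×(36.6−15.7) kPa·L = 12100 J.
ΔU = nCvΔT = 4.17×20.8×(609−261) = 30200 J.
Q = ΔU + W = nCpΔT = 42200 J.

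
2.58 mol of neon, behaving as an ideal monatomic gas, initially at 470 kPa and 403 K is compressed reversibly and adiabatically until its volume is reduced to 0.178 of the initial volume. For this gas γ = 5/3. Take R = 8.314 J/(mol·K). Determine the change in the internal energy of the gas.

28000 J

V₁ = nRT₁/P₁ = 2.58×8.314×403/470 = 18.4 L.
Adiabatic: TV^(γ−1) = const ⇒ T₂ = 403×(5.62)^0.667 = 1270 K; PV^γ = const ⇒ P₂ = 8340 kPa.
For an ideal gas ΔU = nCvΔT with Cv = (3/2)R = 12.5 J/(mol·K).
ΔU = 2.58×12.5×(1270−403) = 28000 J.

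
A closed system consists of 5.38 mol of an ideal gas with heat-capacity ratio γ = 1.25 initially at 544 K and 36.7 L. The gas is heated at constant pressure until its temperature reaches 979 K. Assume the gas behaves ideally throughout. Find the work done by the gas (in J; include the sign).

19500 J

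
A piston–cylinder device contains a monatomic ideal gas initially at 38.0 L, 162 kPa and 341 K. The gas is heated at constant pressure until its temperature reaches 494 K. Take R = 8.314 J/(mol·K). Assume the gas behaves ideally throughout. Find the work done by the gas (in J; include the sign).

n = P₁V₁/(RT₁) = 162×38.0/(8.314×341) = 2.17 mol.
Isobaric: P stays 162 kPa; V/T = const ⇒ T₂ = 494 K, V₂ = 55.0 L.
W = PΔV = 162×(55.0−38.0) kPa·L = 2760 J.

2760 J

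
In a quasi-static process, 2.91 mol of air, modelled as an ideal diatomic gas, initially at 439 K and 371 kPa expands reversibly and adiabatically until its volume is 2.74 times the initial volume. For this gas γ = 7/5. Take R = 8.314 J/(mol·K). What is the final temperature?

293 K

V₁ = nRT₁/P₁ = 2.91×8.314×439/371 = 28.6 L.
Adiabatic: TV^(γ−1) = const ⇒ T₂ = 439×(0.365)^0.400 = 293 K; PV^γ = const ⇒ P₂ = 90.5 kPa.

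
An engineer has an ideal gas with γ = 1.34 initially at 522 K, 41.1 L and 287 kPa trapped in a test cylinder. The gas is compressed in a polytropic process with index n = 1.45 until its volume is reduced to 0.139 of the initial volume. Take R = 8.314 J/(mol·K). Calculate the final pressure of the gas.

Polytropic n=1.45: T₂ = T₁(V₁/V₂)^(n−1) = 522×(7.19)^0.45 = 1270 K; P₂ = P₁(V₁/V₂)^n = 5020 kPa.

5020 kPa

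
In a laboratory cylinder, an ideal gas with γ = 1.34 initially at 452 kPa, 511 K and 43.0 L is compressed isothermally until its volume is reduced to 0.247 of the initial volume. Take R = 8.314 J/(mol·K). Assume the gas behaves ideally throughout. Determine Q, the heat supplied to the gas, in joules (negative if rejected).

n = P₁V₁/(RT₁) = 452×43.0/(8.314×511) = 4.57 mol.
Isothermal: T stays 511 K; PV = const ⇒ V₂ = 10.6 L, P₂ = 1830 kPa.
ΔU = 0 (ideal gas, T constant).
W = nRT ln(V₂/V₁) = 4.57×8.314×511×ln(0.247) = -27200 J.
Q = ΔU + W = -27200 J.

-27200 J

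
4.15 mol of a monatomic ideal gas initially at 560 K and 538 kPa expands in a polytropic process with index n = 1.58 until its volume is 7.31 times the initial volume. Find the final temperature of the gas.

V₁ = nRT₁/P₁ = 4.15×8.314×560/538 = 35.9 L.
Polytropic n=1.58: T₂ = T₁(V₁/V₂)^(n−1) = 560×(0.137)^0.58 = 177 K; P₂ = P₁(V₁/V₂)^n = 23.2 kPa.

177 K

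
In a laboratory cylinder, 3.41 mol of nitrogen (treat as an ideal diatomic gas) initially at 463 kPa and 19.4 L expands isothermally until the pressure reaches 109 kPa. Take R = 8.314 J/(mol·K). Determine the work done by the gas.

13000 J

T₁ = P₁V₁/(nR) = 463×19.4/(3.41×8.314) = 317 K.
Isothermal: T stays 317 K; PV = const ⇒ V₂ = 82.4 L, P₂ = 109 kPa.
W = nRT ln(V₂/V₁) = 3.41×8.314×317×ln(4.25) = 13000 J.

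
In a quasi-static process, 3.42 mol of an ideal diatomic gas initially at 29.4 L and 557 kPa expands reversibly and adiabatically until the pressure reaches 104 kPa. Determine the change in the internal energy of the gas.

T₁ = P₁V₁/(nR) = 557×29.4/(3.42×8.314) = 576 K.
Adiabatic: T₂/T₁ = (P₂/P₁)^((γ−1)/γ) ⇒ T₂ = 576×(0.187)^0.286 = 357 K; V₂ = 97.5 L.
For an ideal gas ΔU = nCvΔT with Cv = (5/2)R = 20.8 J/(mol·K).
ΔU = 3.42×20.8×(357−576) = -15600 J.

-15600 J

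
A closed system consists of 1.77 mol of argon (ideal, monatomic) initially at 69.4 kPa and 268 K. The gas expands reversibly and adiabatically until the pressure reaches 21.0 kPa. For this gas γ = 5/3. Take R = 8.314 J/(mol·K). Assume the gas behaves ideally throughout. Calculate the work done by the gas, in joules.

V₁ = nRT₁/P₁ = 1.77×8.314×268/69.4 = 56.8 L.
Adiabatic: T₂/T₁ = (P₂/P₁)^((γ−1)/γ) ⇒ T₂ = 268×(0.303)^0.400 = 166 K; V₂ = 116 L.
ΔU = nCvΔT = 1.77×12.5×(166−268) = -2250 J.
Q = 0 for an adiabatic process, so W = −ΔU = 2250 J.

2250 J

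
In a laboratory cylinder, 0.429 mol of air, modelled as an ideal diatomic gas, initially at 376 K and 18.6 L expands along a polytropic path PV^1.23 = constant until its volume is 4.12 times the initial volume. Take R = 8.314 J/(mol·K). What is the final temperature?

271 K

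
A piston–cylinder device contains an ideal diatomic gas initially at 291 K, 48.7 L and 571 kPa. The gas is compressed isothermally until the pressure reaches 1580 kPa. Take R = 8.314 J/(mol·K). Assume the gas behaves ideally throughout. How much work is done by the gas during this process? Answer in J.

-28300 J

n = P₁V₁/(RT₁) = 571×48.7/(8.314×291) = 11.5 mol.
Isothermal: T stays 291 K; PV = const ⇒ V₂ = 17.6 L, P₂ = 1580 kPa.
W = nRT ln(V₂/V₁) = 11.5×8.314×291×ln(0.361) = -28300 J.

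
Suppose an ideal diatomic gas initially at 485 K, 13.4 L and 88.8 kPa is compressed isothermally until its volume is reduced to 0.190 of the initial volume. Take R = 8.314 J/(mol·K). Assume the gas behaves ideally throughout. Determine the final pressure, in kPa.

467 kPa

Isothermal: T stays 485 K; PV = const ⇒ V₂ = 2.55 L, P₂ = 467 kPa.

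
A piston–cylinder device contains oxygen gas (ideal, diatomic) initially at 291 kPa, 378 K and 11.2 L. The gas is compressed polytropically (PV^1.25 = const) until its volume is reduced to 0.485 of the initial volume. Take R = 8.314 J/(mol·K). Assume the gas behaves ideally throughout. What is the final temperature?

Polytropic n=1.25: T₂ = T₁(V₁/V₂)^(n−1) = 378×(2.06)^0.25 = 453 K; P₂ = P₁(V₁/V₂)^n = 719 kPa.

453 K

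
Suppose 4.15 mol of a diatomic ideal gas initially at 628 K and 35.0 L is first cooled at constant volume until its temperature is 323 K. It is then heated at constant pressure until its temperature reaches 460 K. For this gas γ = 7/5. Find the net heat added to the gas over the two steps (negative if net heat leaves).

-9760 J

P₁ = nRT₁/V₁ = 4.15×8.314×628/35.0 = 619 kPa.
Step 1 — Isochoric: V stays 35.0 L; P/T = const ⇒ T₂ = 323 K, P₂ = 318 kPa.
W = 0 (no volume change).
ΔU = nCvΔT = 4.15×20.8×(323−628) = -26300 J.
Q = ΔU = -26300 J.
State after step 1: P = 318 kPa, V = 35.0 L, T = 323 K.
Step 2 — Isobaric: P stays 318 kPa; V/T = const ⇒ T₂ = 460 K, V₂ = 49.8 L.
W = PΔV = 318×(49.8−35.0) kPa·L = 4730 J.
ΔU = nCvΔT = 4.15×20.8×(460−323) = 11800 J.
Q = ΔU + W = nCpΔT = 16500 J.
Net over both steps: W = 4730 J, Q = -9760 J, ΔU = -14500 J.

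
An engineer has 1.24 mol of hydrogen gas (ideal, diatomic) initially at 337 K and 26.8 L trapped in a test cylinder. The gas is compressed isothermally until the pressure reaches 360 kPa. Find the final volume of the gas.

9.65 L

P₁ = nRT₁/V₁ = 1.24×8.314×337/26.8 = 130 kPa.
Isothermal: T stays 337 K; PV = const ⇒ V₂ = 9.65 L, P₂ = 360 kPa.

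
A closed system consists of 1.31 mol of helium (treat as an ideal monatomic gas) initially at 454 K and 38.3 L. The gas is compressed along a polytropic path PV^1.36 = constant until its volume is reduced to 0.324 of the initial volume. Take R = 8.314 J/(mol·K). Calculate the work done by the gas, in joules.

P₁ = nRT₁/V₁ = 1.31×8.314×454/38.3 = 129 kPa.
Polytropic n=1.36: T₂ = T₁(V₁/V₂)^(n−1) = 454×(3.09)^0.36 = 681 K; P₂ = P₁(V₁/V₂)^n = 598 kPa.
W = (P₁V₁−P₂V₂)/(n−1) = (129×38.3−598×12.4)/0.36 = -6870 J.

-6870 J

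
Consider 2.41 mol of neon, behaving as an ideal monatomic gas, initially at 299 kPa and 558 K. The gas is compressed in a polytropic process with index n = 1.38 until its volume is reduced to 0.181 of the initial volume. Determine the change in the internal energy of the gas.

V₁ = nRT₁/P₁ = 2.41×8.314×558/299 = 37.4 L.
Polytropic n=1.38: T₂ = T₁(V₁/V₂)^(n−1) = 558×(5.52)^0.38 = 1070 K; P₂ = P₁(V₁/V₂)^n = 3160 kPa.
For an ideal gas ΔU = nCvΔT with Cv = (3/2)R = 12.5 J/(mol·K).
ΔU = 2.41×12.5×(1070−558) = 15300 J.

15300 J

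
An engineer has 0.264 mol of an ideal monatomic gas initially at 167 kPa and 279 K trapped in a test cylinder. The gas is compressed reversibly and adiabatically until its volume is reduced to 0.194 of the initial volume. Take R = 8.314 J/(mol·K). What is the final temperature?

833 K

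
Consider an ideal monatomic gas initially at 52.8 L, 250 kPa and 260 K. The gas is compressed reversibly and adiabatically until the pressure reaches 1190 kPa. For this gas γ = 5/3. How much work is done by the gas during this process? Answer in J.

-17200 J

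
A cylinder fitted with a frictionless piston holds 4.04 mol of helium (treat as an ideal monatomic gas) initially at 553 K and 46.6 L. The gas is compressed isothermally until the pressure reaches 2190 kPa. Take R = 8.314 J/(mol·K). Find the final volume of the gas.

8.48 L

P₁ = nRT₁/V₁ = 4.04×8.314×553/46.6 = 399 kPa.
Isothermal: T stays 553 K; PV = const ⇒ V₂ = 8.48 L, P₂ = 2190 kPa.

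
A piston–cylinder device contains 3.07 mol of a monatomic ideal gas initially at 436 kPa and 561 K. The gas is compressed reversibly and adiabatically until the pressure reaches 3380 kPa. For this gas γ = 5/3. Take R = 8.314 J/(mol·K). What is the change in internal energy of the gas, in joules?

27200 J

V₁ = nRT₁/P₁ = 3.07×8.314×561/436 = 32.8 L.
Adiabatic: T₂/T₁ = (P₂/P₁)^((γ−1)/γ) ⇒ T₂ = 561×(7.75)^0.400 = 1270 K; V₂ = 9.61 L.
For an ideal gas ΔU = nCvΔT with Cv = (3/2)R = 12.5 J/(mol·K).
ΔU = 3.07×12.5×(1270−561) = 27200 J.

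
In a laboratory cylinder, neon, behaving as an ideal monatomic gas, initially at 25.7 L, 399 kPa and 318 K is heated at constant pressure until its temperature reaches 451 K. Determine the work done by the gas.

n = P₁V₁/(RT₁) = 399×25.7/(8.314×318) = 3.88 mol.
Isobaric: P stays 399 kPa; V/T = const ⇒ T₂ = 451 K, V₂ = 36.4 L.
W = PΔV = 399×(36.4−25.7) kPa·L = 4290 J.

4290 J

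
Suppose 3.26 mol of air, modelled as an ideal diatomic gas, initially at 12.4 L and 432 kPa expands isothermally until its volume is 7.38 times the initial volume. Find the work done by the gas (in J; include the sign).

10700 J

T₁ = P₁V₁/(nR) = 432×12.4/(3.26×8.314) = 198 K.
Isothermal: T stays 198 K; PV = const ⇒ V₂ = 91.5 L, P₂ = 58.5 kPa.
W = nRT ln(V₂/V₁) = 3.26×8.314×198×ln(7.38) = 10700 J.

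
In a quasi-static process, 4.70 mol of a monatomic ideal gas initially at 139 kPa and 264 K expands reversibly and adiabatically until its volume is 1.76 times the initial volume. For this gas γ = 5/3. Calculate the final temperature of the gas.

181 K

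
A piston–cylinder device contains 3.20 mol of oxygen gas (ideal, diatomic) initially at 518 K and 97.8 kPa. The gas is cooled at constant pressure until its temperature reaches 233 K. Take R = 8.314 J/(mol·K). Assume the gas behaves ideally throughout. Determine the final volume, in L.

63.4 L

V₁ = nRT₁/P₁ = 3.20×8.314×518/97.8 = 141 L.
Isobaric: P stays 97.8 kPa; V/T = const ⇒ T₂ = 233 K, V₂ = 63.4 L.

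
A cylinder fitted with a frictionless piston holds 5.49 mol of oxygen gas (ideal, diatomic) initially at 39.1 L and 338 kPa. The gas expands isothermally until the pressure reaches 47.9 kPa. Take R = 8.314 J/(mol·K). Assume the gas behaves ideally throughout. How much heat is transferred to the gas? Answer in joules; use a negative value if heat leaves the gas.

25800 J

T₁ = P₁V₁/(nR) = 338×39.1/(5.49×8.314) = 290 K.
Isothermal: T stays 290 K; PV = const ⇒ V₂ = 276 L, P₂ = 47.9 kPa.
ΔU = 0 (ideal gas, T constant).
W = nRT ln(V₂/V₁) = 5.49×8.314×290×ln(7.06) = 25800 J.
Q = ΔU + W = 25800 J.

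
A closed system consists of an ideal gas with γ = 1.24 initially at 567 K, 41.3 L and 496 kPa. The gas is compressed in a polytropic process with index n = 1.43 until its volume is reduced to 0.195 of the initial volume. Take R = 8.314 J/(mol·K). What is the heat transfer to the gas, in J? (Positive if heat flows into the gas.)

n = P₁V₁/(RT₁) = 496×41.3/(8.314×567) = 4.35 mol.
Polytropic n=1.43: T₂ = T₁(V₁/V₂)^(n−1) = 567×(5.13)^0.43 = 1150 K; P₂ = P₁(V₁/V₂)^n = 5140 kPa.
W = (P₁V₁−P₂V₂)/(n−1) = (496×41.3−5140×8.05)/0.43 = -48600 J.
ΔU = nCvΔT = 4.35×34.6×(1150−567) = 87000 J.
Q = ΔU + W = 38500 J.

38500 J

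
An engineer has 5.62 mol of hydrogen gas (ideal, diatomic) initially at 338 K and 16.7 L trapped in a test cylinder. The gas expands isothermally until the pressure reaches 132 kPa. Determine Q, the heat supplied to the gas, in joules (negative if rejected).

31100 J

P₁ = nRT₁/V₁ = 5.62×8.314×338/16.7 = 946 kPa.
Isothermal: T stays 338 K; PV = const ⇒ V₂ = 120 L, P₂ = 132 kPa.
ΔU = 0 (ideal gas, T constant).
W = nRT ln(V₂/V₁) = 5.62×8.314×338×ln(7.16) = 31100 J.
Q = ΔU + W = 31100 J.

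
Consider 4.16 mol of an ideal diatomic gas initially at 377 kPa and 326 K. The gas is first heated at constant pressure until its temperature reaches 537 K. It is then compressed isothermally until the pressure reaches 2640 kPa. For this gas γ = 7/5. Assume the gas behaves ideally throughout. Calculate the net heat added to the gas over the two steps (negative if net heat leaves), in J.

-10600 J

V₁ = nRT₁/P₁ = 4.16×8.314×326/377 = 29.9 L.
Step 1 — Isobaric: P stays 377 kPa; V/T = const ⇒ T₂ = 537 K, V₂ = 49.3 L.
W = PΔV = 377×(49.3−29.9) kPa·L = 7300 J.
ΔU = nCvΔT = 4.16×20.8×(537−326) = 18200 J.
Q = ΔU + W = nCpΔT = 25500 J.
State after step 1: P = 377 kPa, V = 49.3 L, T = 537 K.
Step 2 — Isothermal: T stays 537 K; PV = const ⇒ V₂ = 7.04 L, P₂ = 2640 kPa.
ΔU = 0 (ideal gas, T constant).
W = nRT ln(V₂/V₁) = 4.16×8.314×537×ln(0.143) = -36100 J.
Q = ΔU + W = -36100 J.
Net over both steps: W = -28900 J, Q = -10600 J, ΔU = 18200 J.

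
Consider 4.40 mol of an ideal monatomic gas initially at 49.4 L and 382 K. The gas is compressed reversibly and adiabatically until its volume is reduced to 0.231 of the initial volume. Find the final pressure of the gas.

P₁ = nRT₁/V₁ = 4.40×8.314×382/49.4 = 283 kPa.
Adiabatic: TV^(γ−1) = const ⇒ T₂ = 382×(4.33)^0.667 = 1010 K; PV^γ = const ⇒ P₂ = 3250 kPa.

3250 kPa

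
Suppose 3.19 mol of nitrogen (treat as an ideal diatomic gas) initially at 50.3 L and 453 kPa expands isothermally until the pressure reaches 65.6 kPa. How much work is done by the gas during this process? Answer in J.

44000 J

T₁ = P₁V₁/(nR) = 453×50.3/(3.19×8.314) = 859 K.
Isothermal: T stays 859 K; PV = const ⇒ V₂ = 347 L, P₂ = 65.6 kPa.
W = nRT ln(V₂/V₁) = 3.19×8.314×859×ln(6.91) = 44000 J.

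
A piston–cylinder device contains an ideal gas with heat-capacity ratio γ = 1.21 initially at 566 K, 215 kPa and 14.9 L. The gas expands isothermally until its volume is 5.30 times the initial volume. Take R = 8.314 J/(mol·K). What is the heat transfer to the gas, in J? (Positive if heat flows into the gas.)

n = P₁V₁/(RT₁) = 215×14.9/(8.314×566) = 0.681 mol.
Isothermal: T stays 566 K; PV = const ⇒ V₂ = 79.0 L, P₂ = 40.6 kPa.
ΔU = 0 (ideal gas, T constant).
W = nRT ln(V₂/V₁) = 0.681×8.314×566×ln(5.30) = 5340 J.
Q = ΔU + W = 5340 J.

5340 J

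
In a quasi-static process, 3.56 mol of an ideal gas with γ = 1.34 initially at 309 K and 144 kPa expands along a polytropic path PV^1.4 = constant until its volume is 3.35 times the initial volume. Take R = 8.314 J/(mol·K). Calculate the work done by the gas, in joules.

8770 J

V₁ = nRT₁/P₁ = 3.56×8.314×309/144 = 63.5 L.
Polytropic n=1.4: T₂ = T₁(V₁/V₂)^(n−1) = 309×(0.299)^0.40 = 191 K; P₂ = P₁(V₁/V₂)^n = 26.5 kPa.
W = (P₁V₁−P₂V₂)/(n−1) = (144×63.5−26.5×213)/0.40 = 8770 J.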